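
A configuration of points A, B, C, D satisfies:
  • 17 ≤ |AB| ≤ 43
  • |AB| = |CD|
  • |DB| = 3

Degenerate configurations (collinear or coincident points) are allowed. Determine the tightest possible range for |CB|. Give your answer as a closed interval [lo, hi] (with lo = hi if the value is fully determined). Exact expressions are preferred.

|CB| ∈ [14, 46]  (≈ [14.0000, 46.0000])

|AB| ∈ [17, 43]
|BD| ∈ {3}
|CD| ∈ [17, 43]
|AD| ∈ [14, 46]
|BC| ∈ [14, 46]
|AC| ∈ [0, 89]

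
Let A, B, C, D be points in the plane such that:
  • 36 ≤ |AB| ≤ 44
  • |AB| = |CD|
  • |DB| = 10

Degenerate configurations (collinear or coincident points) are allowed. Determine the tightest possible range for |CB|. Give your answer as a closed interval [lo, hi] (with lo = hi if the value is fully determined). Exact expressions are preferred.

|CB| ∈ [26, 54]  (≈ [26.0000, 54.0000])

|AB| ∈ [36, 44]
|BD| ∈ {10}
|CD| ∈ [36, 44]
|AD| ∈ [26, 54]
|BC| ∈ [26, 54]
|AC| ∈ [0, 98]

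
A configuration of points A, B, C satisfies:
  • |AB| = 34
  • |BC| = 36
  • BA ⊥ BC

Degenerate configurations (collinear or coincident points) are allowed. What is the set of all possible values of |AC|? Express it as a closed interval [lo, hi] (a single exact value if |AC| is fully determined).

|AB| ∈ {34}
|BC| ∈ {36}
|AC| ∈ {2·√(613)}

|AC| = 2·√(613)  (≈ 49.5177)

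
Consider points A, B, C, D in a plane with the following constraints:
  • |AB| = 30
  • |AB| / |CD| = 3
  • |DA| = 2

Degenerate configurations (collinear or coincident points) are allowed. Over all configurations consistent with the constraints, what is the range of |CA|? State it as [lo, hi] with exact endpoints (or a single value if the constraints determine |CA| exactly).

|AB| ∈ {30}
|AD| ∈ {2}
|CD| ∈ {10}
|BD| ∈ [28, 32]
|AC| ∈ [8, 12]
|BC| ∈ [18, 42]

|CA| ∈ [8, 12]  (≈ [8.0000, 12.0000])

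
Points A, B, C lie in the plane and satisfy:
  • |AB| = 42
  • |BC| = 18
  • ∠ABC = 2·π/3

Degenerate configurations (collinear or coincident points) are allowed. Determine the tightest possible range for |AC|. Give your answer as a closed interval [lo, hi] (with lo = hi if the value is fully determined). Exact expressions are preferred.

|AC| = 6·√(79)  (≈ 53.3292)

|AB| ∈ {42}
|BC| ∈ {18}
|AC| ∈ {6·√(79)}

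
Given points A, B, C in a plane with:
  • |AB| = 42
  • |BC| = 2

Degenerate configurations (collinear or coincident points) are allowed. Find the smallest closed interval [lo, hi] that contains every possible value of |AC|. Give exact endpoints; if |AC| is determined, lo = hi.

|AC| ∈ [40, 44]  (≈ [40.0000, 44.0000])

|AB| ∈ {42}
|BC| ∈ {2}
|AC| ∈ [40, 44]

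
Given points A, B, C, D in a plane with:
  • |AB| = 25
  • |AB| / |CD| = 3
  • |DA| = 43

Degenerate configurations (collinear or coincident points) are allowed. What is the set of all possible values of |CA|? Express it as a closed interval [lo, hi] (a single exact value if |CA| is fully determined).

|AB| ∈ {25}
|AD| ∈ {43}
|CD| ∈ {25/3}
|BD| ∈ [18, 68]
|AC| ∈ [104/3, 154/3]
|BC| ∈ [29/3, 229/3]

|CA| ∈ [104/3, 154/3]  (≈ [34.6667, 51.3333])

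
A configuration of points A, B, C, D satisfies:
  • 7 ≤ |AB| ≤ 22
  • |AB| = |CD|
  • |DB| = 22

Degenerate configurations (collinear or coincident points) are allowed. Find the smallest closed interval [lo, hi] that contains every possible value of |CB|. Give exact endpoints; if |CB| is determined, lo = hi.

|AB| ∈ [7, 22]
|BD| ∈ {22}
|CD| ∈ [7, 22]
|AD| ∈ [0, 44]
|BC| ∈ [0, 44]
|AC| ∈ [0, 66]

|CB| ∈ [0, 44]  (≈ [0.0000, 44.0000])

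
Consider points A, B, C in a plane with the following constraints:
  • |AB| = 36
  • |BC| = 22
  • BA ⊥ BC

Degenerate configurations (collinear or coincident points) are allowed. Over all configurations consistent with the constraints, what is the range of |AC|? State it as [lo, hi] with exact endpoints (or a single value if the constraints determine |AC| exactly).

|AB| ∈ {36}
|BC| ∈ {22}
|AC| ∈ {2·√(445)}

|AC| = 2·√(445)  (≈ 42.1900)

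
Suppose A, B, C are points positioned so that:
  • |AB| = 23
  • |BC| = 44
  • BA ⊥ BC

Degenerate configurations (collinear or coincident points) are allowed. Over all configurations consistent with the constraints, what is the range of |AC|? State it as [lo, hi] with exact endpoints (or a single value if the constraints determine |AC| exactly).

|AC| = √(2465)  (≈ 49.6488)

|AB| ∈ {23}
|BC| ∈ {44}
|AC| ∈ {√(2465)}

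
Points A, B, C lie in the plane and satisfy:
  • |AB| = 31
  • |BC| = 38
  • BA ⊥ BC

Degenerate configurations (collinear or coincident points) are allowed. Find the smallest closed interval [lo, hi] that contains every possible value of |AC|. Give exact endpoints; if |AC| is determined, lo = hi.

|AB| ∈ {31}
|BC| ∈ {38}
|AC| ∈ {√(2405)}

|AC| = √(2405)  (≈ 49.0408)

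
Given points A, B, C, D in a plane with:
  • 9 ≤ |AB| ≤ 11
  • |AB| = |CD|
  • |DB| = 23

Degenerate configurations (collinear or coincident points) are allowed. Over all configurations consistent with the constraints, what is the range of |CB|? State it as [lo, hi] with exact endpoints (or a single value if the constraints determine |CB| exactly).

|CB| ∈ [12, 34]  (≈ [12.0000, 34.0000])

|AB| ∈ [9, 11]
|BD| ∈ {23}
|CD| ∈ [9, 11]
|AD| ∈ [12, 34]
|BC| ∈ [12, 34]
|AC| ∈ [1, 45]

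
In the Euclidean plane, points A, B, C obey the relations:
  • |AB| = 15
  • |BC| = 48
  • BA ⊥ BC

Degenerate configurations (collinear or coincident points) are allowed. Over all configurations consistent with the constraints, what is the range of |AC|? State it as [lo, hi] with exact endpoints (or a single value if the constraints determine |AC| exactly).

|AC| = 3·√(281)  (≈ 50.2892)

|AB| ∈ {15}
|BC| ∈ {48}
|AC| ∈ {3·√(281)}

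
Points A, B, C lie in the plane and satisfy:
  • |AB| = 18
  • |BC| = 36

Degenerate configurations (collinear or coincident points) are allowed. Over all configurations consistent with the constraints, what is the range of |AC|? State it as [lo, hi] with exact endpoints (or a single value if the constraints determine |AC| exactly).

|AC| ∈ [18, 54]  (≈ [18.0000, 54.0000])

|AB| ∈ {18}
|BC| ∈ {36}
|AC| ∈ [18, 54]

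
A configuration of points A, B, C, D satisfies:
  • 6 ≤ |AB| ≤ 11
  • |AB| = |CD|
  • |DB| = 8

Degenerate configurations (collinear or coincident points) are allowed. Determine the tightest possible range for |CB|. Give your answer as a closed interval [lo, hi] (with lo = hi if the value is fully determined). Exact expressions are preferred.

|AB| ∈ [6, 11]
|BD| ∈ {8}
|CD| ∈ [6, 11]
|AD| ∈ [0, 19]
|BC| ∈ [0, 19]
|AC| ∈ [0, 30]

|CB| ∈ [0, 19]  (≈ [0.0000, 19.0000])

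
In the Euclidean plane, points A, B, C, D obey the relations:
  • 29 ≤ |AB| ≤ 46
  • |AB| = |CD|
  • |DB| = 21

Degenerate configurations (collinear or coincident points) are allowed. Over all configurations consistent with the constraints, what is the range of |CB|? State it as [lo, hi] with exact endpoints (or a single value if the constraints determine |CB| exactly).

|AB| ∈ [29, 46]
|BD| ∈ {21}
|CD| ∈ [29, 46]
|AD| ∈ [8, 67]
|BC| ∈ [8, 67]
|AC| ∈ [0, 113]

|CB| ∈ [8, 67]  (≈ [8.0000, 67.0000])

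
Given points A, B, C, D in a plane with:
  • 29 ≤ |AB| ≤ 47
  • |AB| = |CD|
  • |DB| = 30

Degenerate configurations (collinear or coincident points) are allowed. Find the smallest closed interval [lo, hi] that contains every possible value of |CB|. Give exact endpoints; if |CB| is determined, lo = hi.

|AB| ∈ [29, 47]
|BD| ∈ {30}
|CD| ∈ [29, 47]
|AD| ∈ [0, 77]
|BC| ∈ [0, 77]
|AC| ∈ [0, 124]

|CB| ∈ [0, 77]  (≈ [0.0000, 77.0000])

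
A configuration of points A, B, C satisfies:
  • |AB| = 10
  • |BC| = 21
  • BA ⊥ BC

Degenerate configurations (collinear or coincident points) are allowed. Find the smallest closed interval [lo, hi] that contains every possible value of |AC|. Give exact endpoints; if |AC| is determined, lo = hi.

|AB| ∈ {10}
|BC| ∈ {21}
|AC| ∈ {√(541)}

|AC| = √(541)  (≈ 23.2594)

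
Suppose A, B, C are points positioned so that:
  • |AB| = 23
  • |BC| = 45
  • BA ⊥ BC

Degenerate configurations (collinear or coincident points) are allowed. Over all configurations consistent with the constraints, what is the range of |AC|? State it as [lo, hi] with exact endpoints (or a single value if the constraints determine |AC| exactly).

|AC| = √(2554)  (≈ 50.5371)

|AB| ∈ {23}
|BC| ∈ {45}
|AC| ∈ {√(2554)}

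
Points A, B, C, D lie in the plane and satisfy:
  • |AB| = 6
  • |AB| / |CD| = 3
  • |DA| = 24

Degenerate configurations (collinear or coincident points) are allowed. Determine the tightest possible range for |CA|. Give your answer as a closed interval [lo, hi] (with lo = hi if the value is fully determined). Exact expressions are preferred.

|AB| ∈ {6}
|AD| ∈ {24}
|CD| ∈ {2}
|BD| ∈ [18, 30]
|AC| ∈ [22, 26]
|BC| ∈ [16, 32]

|CA| ∈ [22, 26]  (≈ [22.0000, 26.0000])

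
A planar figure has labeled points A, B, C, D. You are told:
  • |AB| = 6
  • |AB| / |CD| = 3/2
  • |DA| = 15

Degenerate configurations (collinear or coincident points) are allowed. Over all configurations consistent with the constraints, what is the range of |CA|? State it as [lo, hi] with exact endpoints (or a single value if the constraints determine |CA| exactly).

|AB| ∈ {6}
|AD| ∈ {15}
|CD| ∈ {4}
|BD| ∈ [9, 21]
|AC| ∈ [11, 19]
|BC| ∈ [5, 25]

|CA| ∈ [11, 19]  (≈ [11.0000, 19.0000])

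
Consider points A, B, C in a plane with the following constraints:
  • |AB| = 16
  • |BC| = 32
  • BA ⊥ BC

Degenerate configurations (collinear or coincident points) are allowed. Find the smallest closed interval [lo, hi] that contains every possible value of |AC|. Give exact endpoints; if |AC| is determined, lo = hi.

|AC| = 16·√(5)  (≈ 35.7771)

|AB| ∈ {16}
|BC| ∈ {32}
|AC| ∈ {16·√(5)}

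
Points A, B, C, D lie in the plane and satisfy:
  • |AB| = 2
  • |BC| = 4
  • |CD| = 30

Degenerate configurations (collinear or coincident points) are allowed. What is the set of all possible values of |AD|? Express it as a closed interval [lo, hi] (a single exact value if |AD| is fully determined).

|AB| ∈ {2}
|BC| ∈ {4}
|CD| ∈ {30}
|AC| ∈ [2, 6]
|BD| ∈ [26, 34]
|AD| ∈ [24, 36]

|AD| ∈ [24, 36]  (≈ [24.0000, 36.0000])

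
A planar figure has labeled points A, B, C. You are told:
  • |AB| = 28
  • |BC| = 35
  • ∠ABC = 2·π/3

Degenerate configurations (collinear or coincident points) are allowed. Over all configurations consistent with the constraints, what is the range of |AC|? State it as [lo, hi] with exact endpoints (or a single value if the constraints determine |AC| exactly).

|AC| = 7·√(61)  (≈ 54.6717)

|AB| ∈ {28}
|BC| ∈ {35}
|AC| ∈ {7·√(61)}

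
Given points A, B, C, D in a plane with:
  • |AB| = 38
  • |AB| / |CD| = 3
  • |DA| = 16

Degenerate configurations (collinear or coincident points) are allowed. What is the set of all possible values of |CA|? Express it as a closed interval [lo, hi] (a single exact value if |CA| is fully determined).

|CA| ∈ [10/3, 86/3]  (≈ [3.3333, 28.6667])

|AB| ∈ {38}
|AD| ∈ {16}
|CD| ∈ {38/3}
|BD| ∈ [22, 54]
|AC| ∈ [10/3, 86/3]
|BC| ∈ [28/3, 200/3]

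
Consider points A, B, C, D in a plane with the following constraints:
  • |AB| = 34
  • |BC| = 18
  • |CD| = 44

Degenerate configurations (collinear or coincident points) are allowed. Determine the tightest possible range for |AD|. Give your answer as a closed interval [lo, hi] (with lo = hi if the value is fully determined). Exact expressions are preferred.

|AD| ∈ [0, 96]  (≈ [0.0000, 96.0000])

|AB| ∈ {34}
|BC| ∈ {18}
|CD| ∈ {44}
|AC| ∈ [16, 52]
|BD| ∈ [26, 62]
|AD| ∈ [0, 96]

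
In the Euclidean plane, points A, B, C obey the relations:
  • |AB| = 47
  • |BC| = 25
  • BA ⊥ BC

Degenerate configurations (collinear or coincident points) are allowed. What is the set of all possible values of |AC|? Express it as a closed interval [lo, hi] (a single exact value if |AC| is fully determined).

|AB| ∈ {47}
|BC| ∈ {25}
|AC| ∈ {√(2834)}

|AC| = √(2834)  (≈ 53.2353)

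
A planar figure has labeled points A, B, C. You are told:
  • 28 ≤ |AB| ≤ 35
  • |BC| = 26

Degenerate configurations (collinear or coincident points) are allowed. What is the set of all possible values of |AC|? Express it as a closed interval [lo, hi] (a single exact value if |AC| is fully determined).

|AC| ∈ [2, 61]  (≈ [2.0000, 61.0000])

|AB| ∈ [28, 35]
|BC| ∈ {26}
|AC| ∈ [2, 61]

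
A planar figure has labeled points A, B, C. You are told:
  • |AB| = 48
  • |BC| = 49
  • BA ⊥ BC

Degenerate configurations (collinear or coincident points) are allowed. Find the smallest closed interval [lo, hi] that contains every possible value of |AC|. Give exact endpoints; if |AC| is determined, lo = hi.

|AC| = √(4705)  (≈ 68.5930)

|AB| ∈ {48}
|BC| ∈ {49}
|AC| ∈ {√(4705)}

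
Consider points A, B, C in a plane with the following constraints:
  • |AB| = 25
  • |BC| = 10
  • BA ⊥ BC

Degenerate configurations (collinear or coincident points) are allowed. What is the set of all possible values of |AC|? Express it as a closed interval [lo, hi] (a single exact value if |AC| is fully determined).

|AB| ∈ {25}
|BC| ∈ {10}
|AC| ∈ {5·√(29)}

|AC| = 5·√(29)  (≈ 26.9258)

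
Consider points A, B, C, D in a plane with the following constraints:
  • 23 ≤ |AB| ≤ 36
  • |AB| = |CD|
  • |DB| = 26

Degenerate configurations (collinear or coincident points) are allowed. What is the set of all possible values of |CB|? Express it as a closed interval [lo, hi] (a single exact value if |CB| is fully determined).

|AB| ∈ [23, 36]
|BD| ∈ {26}
|CD| ∈ [23, 36]
|AD| ∈ [0, 62]
|BC| ∈ [0, 62]
|AC| ∈ [0, 98]

|CB| ∈ [0, 62]  (≈ [0.0000, 62.0000])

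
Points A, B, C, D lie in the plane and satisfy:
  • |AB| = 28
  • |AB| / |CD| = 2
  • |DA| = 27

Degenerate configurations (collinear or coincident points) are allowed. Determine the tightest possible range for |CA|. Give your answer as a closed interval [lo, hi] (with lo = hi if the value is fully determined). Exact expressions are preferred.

|CA| ∈ [13, 41]  (≈ [13.0000, 41.0000])

|AB| ∈ {28}
|AD| ∈ {27}
|CD| ∈ {14}
|BD| ∈ [1, 55]
|AC| ∈ [13, 41]
|BC| ∈ [0, 69]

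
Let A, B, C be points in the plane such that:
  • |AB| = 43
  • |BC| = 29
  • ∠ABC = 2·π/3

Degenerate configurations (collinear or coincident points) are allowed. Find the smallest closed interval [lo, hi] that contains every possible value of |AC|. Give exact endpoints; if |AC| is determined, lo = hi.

|AC| = √(3937)  (≈ 62.7455)

|AB| ∈ {43}
|BC| ∈ {29}
|AC| ∈ {√(3937)}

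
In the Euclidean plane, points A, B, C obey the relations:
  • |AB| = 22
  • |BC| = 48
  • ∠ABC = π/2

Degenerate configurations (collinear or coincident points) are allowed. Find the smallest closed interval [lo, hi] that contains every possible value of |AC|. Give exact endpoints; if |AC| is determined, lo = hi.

|AC| = 2·√(697)  (≈ 52.8015)

|AB| ∈ {22}
|BC| ∈ {48}
|AC| ∈ {2·√(697)}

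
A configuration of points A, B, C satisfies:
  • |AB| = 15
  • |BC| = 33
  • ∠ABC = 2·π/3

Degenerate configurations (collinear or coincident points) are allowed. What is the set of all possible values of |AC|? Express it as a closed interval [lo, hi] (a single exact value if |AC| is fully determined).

|AC| = 3·√(201)  (≈ 42.5323)

|AB| ∈ {15}
|BC| ∈ {33}
|AC| ∈ {3·√(201)}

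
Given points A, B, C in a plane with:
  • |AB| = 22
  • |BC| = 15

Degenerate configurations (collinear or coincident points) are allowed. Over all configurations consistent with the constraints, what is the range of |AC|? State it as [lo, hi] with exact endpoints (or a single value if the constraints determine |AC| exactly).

|AC| ∈ [7, 37]  (≈ [7.0000, 37.0000])

|AB| ∈ {22}
|BC| ∈ {15}
|AC| ∈ [7, 37]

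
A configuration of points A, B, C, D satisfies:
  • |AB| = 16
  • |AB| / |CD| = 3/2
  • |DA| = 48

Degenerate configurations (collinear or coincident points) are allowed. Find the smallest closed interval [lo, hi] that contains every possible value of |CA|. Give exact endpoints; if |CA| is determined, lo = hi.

|CA| ∈ [112/3, 176/3]  (≈ [37.3333, 58.6667])

|AB| ∈ {16}
|AD| ∈ {48}
|CD| ∈ {32/3}
|BD| ∈ [32, 64]
|AC| ∈ [112/3, 176/3]
|BC| ∈ [64/3, 224/3]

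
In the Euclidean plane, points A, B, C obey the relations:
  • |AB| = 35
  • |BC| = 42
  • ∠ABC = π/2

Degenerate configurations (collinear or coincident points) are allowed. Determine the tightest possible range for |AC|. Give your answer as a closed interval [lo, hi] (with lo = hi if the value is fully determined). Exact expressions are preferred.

|AC| = 7·√(61)  (≈ 54.6717)

|AB| ∈ {35}
|BC| ∈ {42}
|AC| ∈ {7·√(61)}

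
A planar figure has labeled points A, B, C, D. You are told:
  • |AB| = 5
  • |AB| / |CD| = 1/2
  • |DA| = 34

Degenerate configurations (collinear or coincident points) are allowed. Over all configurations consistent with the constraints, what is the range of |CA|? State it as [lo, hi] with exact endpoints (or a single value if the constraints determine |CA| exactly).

|CA| ∈ [24, 44]  (≈ [24.0000, 44.0000])

|AB| ∈ {5}
|AD| ∈ {34}
|CD| ∈ {10}
|BD| ∈ [29, 39]
|AC| ∈ [24, 44]
|BC| ∈ [19, 49]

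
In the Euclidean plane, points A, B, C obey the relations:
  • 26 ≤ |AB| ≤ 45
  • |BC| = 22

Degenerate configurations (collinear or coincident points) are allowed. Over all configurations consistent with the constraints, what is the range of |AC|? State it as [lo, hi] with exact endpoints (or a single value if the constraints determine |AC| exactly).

|AC| ∈ [4, 67]  (≈ [4.0000, 67.0000])

|AB| ∈ [26, 45]
|BC| ∈ {22}
|AC| ∈ [4, 67]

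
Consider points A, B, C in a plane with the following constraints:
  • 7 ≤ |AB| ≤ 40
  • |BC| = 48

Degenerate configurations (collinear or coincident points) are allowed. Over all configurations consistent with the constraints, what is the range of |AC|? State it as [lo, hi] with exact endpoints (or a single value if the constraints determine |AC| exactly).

|AB| ∈ [7, 40]
|BC| ∈ {48}
|AC| ∈ [8, 88]

|AC| ∈ [8, 88]  (≈ [8.0000, 88.0000])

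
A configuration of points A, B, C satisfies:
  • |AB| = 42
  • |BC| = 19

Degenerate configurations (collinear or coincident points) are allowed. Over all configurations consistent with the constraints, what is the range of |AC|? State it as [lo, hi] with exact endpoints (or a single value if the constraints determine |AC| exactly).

|AC| ∈ [23, 61]  (≈ [23.0000, 61.0000])

|AB| ∈ {42}
|BC| ∈ {19}
|AC| ∈ [23, 61]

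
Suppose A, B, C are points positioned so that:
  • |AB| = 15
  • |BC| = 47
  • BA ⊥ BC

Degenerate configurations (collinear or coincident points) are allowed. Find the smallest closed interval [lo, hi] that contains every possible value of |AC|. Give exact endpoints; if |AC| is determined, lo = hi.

|AB| ∈ {15}
|BC| ∈ {47}
|AC| ∈ {√(2434)}

|AC| = √(2434)  (≈ 49.3356)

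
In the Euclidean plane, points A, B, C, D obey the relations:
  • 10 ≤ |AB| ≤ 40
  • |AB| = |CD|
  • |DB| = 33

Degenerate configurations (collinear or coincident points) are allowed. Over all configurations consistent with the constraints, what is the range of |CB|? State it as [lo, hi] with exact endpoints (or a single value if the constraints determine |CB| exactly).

|CB| ∈ [0, 73]  (≈ [0.0000, 73.0000])

|AB| ∈ [10, 40]
|BD| ∈ {33}
|CD| ∈ [10, 40]
|AD| ∈ [0, 73]
|BC| ∈ [0, 73]
|AC| ∈ [0, 113]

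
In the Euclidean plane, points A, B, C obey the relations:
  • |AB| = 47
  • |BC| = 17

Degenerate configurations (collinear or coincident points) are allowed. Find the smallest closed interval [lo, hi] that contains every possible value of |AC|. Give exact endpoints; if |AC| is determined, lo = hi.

|AB| ∈ {47}
|BC| ∈ {17}
|AC| ∈ [30, 64]

|AC| ∈ [30, 64]  (≈ [30.0000, 64.0000])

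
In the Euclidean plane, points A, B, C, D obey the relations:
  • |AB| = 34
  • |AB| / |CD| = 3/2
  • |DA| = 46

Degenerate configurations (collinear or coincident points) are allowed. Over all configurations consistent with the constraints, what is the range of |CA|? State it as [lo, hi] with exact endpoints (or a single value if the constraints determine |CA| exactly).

|AB| ∈ {34}
|AD| ∈ {46}
|CD| ∈ {68/3}
|BD| ∈ [12, 80]
|AC| ∈ [70/3, 206/3]
|BC| ∈ [0, 308/3]

|CA| ∈ [70/3, 206/3]  (≈ [23.3333, 68.6667])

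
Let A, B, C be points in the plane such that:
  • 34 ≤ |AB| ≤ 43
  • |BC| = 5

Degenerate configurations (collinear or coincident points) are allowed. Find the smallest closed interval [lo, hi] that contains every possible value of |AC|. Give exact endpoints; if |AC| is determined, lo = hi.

|AC| ∈ [29, 48]  (≈ [29.0000, 48.0000])

|AB| ∈ [34, 43]
|BC| ∈ {5}
|AC| ∈ [29, 48]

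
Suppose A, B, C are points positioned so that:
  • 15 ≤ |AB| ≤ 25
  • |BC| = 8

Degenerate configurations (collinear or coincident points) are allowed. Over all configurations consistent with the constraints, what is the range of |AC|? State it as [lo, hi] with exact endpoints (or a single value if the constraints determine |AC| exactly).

|AB| ∈ [15, 25]
|BC| ∈ {8}
|AC| ∈ [7, 33]

|AC| ∈ [7, 33]  (≈ [7.0000, 33.0000])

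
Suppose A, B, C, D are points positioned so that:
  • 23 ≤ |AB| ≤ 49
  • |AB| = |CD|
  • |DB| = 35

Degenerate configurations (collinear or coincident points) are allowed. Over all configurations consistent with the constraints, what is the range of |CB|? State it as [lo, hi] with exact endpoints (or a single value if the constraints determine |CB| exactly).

|CB| ∈ [0, 84]  (≈ [0.0000, 84.0000])

|AB| ∈ [23, 49]
|BD| ∈ {35}
|CD| ∈ [23, 49]
|AD| ∈ [0, 84]
|BC| ∈ [0, 84]
|AC| ∈ [0, 133]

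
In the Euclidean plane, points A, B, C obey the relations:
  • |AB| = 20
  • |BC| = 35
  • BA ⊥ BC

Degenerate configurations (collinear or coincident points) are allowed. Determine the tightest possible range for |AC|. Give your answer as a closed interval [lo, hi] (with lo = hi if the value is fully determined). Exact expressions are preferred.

|AB| ∈ {20}
|BC| ∈ {35}
|AC| ∈ {5·√(65)}

|AC| = 5·√(65)  (≈ 40.3113)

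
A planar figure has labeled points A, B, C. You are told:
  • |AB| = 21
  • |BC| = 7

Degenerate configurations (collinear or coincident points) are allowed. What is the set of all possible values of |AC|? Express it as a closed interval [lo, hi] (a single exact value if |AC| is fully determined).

|AB| ∈ {21}
|BC| ∈ {7}
|AC| ∈ [14, 28]

|AC| ∈ [14, 28]  (≈ [14.0000, 28.0000])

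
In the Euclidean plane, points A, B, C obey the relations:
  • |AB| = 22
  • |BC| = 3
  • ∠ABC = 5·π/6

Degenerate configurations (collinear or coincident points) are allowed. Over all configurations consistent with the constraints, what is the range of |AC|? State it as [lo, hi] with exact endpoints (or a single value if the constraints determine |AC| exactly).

|AC| = √(66·√(3) + 493)  (≈ 24.6438)

|AB| ∈ {22}
|BC| ∈ {3}
|AC| ∈ {√(66·√(3) + 493)}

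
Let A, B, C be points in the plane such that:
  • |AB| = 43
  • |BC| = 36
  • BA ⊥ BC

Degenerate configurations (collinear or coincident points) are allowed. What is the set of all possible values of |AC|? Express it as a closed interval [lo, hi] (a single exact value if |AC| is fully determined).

|AB| ∈ {43}
|BC| ∈ {36}
|AC| ∈ {√(3145)}

|AC| = √(3145)  (≈ 56.0803)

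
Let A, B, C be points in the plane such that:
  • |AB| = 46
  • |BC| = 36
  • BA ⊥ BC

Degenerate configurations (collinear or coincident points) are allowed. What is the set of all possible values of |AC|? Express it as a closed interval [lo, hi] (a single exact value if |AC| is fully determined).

|AC| = 2·√(853)  (≈ 58.4123)

|AB| ∈ {46}
|BC| ∈ {36}
|AC| ∈ {2·√(853)}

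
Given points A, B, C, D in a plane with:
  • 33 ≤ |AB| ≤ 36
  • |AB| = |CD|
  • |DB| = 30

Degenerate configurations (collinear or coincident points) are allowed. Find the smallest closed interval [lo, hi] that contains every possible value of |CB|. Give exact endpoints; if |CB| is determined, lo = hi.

|AB| ∈ [33, 36]
|BD| ∈ {30}
|CD| ∈ [33, 36]
|AD| ∈ [3, 66]
|BC| ∈ [3, 66]
|AC| ∈ [0, 102]

|CB| ∈ [3, 66]  (≈ [3.0000, 66.0000])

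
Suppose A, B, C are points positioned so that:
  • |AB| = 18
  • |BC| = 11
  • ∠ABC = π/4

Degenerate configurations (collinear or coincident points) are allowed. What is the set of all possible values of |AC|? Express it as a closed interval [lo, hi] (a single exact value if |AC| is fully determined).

|AB| ∈ {18}
|BC| ∈ {11}
|AC| ∈ {√(445 - 198·√(2))}

|AC| = √(445 - 198·√(2))  (≈ 12.8447)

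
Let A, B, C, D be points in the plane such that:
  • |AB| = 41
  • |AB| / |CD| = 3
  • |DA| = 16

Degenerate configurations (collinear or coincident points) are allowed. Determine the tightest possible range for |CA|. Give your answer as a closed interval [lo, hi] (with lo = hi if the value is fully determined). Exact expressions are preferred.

|AB| ∈ {41}
|AD| ∈ {16}
|CD| ∈ {41/3}
|BD| ∈ [25, 57]
|AC| ∈ [7/3, 89/3]
|BC| ∈ [34/3, 212/3]

|CA| ∈ [7/3, 89/3]  (≈ [2.3333, 29.6667])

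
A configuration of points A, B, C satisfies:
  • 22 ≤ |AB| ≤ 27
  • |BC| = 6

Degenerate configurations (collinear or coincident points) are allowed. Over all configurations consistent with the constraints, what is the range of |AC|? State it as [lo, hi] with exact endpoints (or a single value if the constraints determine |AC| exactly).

|AC| ∈ [16, 33]  (≈ [16.0000, 33.0000])

|AB| ∈ [22, 27]
|BC| ∈ {6}
|AC| ∈ [16, 33]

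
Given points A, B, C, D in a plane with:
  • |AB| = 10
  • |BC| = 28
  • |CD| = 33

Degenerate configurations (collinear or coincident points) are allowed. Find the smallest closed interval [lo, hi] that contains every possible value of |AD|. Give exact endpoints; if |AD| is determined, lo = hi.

|AB| ∈ {10}
|BC| ∈ {28}
|CD| ∈ {33}
|AC| ∈ [18, 38]
|BD| ∈ [5, 61]
|AD| ∈ [0, 71]

|AD| ∈ [0, 71]  (≈ [0.0000, 71.0000])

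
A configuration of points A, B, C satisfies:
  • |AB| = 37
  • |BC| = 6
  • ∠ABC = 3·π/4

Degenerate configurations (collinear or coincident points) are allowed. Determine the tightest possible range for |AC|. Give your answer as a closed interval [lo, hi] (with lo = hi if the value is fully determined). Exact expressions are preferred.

|AB| ∈ {37}
|BC| ∈ {6}
|AC| ∈ {√(222·√(2) + 1405)}

|AC| = √(222·√(2) + 1405)  (≈ 41.4603)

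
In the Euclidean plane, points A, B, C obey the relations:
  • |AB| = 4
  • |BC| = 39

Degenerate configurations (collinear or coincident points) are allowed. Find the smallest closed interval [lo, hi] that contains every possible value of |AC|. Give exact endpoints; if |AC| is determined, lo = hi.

|AC| ∈ [35, 43]  (≈ [35.0000, 43.0000])

|AB| ∈ {4}
|BC| ∈ {39}
|AC| ∈ [35, 43]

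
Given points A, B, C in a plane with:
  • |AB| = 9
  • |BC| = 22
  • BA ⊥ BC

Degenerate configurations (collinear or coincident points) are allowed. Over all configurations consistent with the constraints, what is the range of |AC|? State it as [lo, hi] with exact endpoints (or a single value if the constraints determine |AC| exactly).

|AB| ∈ {9}
|BC| ∈ {22}
|AC| ∈ {√(565)}

|AC| = √(565)  (≈ 23.7697)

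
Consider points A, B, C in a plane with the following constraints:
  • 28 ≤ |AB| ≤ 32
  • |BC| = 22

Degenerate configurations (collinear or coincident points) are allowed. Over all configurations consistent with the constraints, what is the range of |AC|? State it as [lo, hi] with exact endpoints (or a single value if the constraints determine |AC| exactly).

|AB| ∈ [28, 32]
|BC| ∈ {22}
|AC| ∈ [6, 54]

|AC| ∈ [6, 54]  (≈ [6.0000, 54.0000])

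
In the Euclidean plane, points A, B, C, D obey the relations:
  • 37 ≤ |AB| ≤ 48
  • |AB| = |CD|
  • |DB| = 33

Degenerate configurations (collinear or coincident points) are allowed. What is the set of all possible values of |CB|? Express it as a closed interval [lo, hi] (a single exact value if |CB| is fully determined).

|AB| ∈ [37, 48]
|BD| ∈ {33}
|CD| ∈ [37, 48]
|AD| ∈ [4, 81]
|BC| ∈ [4, 81]
|AC| ∈ [0, 129]

|CB| ∈ [4, 81]  (≈ [4.0000, 81.0000])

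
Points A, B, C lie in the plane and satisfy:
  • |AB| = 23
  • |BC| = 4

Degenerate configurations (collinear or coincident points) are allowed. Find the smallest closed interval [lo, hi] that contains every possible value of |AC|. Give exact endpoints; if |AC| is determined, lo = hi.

|AC| ∈ [19, 27]  (≈ [19.0000, 27.0000])

|AB| ∈ {23}
|BC| ∈ {4}
|AC| ∈ [19, 27]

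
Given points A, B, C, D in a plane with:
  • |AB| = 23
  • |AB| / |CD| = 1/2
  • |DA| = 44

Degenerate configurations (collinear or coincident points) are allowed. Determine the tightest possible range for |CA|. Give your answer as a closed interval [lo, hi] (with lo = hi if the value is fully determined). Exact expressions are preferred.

|CA| ∈ [2, 90]  (≈ [2.0000, 90.0000])

|AB| ∈ {23}
|AD| ∈ {44}
|CD| ∈ {46}
|BD| ∈ [21, 67]
|AC| ∈ [2, 90]
|BC| ∈ [0, 113]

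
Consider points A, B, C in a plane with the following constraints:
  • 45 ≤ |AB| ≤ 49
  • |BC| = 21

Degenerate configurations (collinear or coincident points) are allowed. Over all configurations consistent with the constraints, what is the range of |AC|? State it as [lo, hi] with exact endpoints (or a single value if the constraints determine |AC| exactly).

|AC| ∈ [24, 70]  (≈ [24.0000, 70.0000])

|AB| ∈ [45, 49]
|BC| ∈ {21}
|AC| ∈ [24, 70]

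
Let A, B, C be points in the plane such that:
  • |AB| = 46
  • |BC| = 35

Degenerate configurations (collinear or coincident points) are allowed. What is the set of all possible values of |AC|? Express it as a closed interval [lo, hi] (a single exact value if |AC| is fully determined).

|AC| ∈ [11, 81]  (≈ [11.0000, 81.0000])

|AB| ∈ {46}
|BC| ∈ {35}
|AC| ∈ [11, 81]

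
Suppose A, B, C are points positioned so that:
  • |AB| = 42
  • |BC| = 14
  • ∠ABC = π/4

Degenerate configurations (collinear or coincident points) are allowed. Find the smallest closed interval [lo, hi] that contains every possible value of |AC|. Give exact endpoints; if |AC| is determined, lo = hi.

|AC| = 14·√(10 - 3·√(2))  (≈ 33.5923)

|AB| ∈ {42}
|BC| ∈ {14}
|AC| ∈ {14·√(10 - 3·√(2))}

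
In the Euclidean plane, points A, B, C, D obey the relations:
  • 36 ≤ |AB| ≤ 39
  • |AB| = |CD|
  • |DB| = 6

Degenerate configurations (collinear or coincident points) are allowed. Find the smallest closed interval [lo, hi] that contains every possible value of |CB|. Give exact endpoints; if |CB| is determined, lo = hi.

|CB| ∈ [30, 45]  (≈ [30.0000, 45.0000])

|AB| ∈ [36, 39]
|BD| ∈ {6}
|CD| ∈ [36, 39]
|AD| ∈ [30, 45]
|BC| ∈ [30, 45]
|AC| ∈ [0, 84]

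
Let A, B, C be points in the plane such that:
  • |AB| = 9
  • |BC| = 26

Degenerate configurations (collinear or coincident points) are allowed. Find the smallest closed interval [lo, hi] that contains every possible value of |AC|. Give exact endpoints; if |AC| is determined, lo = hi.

|AB| ∈ {9}
|BC| ∈ {26}
|AC| ∈ [17, 35]

|AC| ∈ [17, 35]  (≈ [17.0000, 35.0000])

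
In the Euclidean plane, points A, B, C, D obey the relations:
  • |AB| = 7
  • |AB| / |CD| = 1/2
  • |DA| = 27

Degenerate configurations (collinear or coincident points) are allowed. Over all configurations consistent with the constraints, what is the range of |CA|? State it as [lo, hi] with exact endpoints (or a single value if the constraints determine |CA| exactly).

|CA| ∈ [13, 41]  (≈ [13.0000, 41.0000])

|AB| ∈ {7}
|AD| ∈ {27}
|CD| ∈ {14}
|BD| ∈ [20, 34]
|AC| ∈ [13, 41]
|BC| ∈ [6, 48]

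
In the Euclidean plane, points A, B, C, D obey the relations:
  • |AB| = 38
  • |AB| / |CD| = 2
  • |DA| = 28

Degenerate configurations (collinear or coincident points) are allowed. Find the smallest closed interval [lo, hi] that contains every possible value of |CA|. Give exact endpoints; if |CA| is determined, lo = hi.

|CA| ∈ [9, 47]  (≈ [9.0000, 47.0000])

|AB| ∈ {38}
|AD| ∈ {28}
|CD| ∈ {19}
|BD| ∈ [10, 66]
|AC| ∈ [9, 47]
|BC| ∈ [0, 85]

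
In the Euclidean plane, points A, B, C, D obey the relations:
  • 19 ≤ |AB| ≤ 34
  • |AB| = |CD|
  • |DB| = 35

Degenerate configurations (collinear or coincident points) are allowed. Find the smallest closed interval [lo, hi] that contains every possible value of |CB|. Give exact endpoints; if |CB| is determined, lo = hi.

|CB| ∈ [1, 69]  (≈ [1.0000, 69.0000])

|AB| ∈ [19, 34]
|BD| ∈ {35}
|CD| ∈ [19, 34]
|AD| ∈ [1, 69]
|BC| ∈ [1, 69]
|AC| ∈ [0, 103]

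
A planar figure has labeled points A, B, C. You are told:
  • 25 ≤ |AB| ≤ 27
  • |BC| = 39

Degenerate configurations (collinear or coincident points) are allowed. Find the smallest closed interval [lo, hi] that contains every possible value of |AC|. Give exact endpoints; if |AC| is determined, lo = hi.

|AC| ∈ [12, 66]  (≈ [12.0000, 66.0000])

|AB| ∈ [25, 27]
|BC| ∈ {39}
|AC| ∈ [12, 66]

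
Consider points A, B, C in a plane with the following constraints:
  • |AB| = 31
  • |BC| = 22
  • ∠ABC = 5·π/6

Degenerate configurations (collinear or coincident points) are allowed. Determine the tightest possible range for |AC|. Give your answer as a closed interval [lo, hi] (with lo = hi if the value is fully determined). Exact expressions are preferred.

|AC| = √(682·√(3) + 1445)  (≈ 51.2470)

|AB| ∈ {31}
|BC| ∈ {22}
|AC| ∈ {√(682·√(3) + 1445)}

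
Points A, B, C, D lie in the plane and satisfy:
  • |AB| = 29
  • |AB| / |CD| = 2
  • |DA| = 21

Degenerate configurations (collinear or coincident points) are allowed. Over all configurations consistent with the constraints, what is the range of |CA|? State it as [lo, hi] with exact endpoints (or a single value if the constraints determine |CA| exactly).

|AB| ∈ {29}
|AD| ∈ {21}
|CD| ∈ {29/2}
|BD| ∈ [8, 50]
|AC| ∈ [13/2, 71/2]
|BC| ∈ [0, 129/2]

|CA| ∈ [13/2, 71/2]  (≈ [6.5000, 35.5000])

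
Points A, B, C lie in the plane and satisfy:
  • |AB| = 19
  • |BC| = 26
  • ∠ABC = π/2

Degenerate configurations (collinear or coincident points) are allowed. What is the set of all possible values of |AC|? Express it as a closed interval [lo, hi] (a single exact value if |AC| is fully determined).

|AB| ∈ {19}
|BC| ∈ {26}
|AC| ∈ {√(1037)}

|AC| = √(1037)  (≈ 32.2025)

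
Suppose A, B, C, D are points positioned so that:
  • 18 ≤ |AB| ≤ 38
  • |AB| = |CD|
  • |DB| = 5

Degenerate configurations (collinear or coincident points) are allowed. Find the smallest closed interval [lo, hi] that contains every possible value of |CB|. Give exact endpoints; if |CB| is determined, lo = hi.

|CB| ∈ [13, 43]  (≈ [13.0000, 43.0000])

|AB| ∈ [18, 38]
|BD| ∈ {5}
|CD| ∈ [18, 38]
|AD| ∈ [13, 43]
|BC| ∈ [13, 43]
|AC| ∈ [0, 81]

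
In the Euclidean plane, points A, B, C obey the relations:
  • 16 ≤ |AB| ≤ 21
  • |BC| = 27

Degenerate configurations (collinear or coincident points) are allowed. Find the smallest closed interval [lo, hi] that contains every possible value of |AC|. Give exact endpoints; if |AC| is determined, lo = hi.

|AB| ∈ [16, 21]
|BC| ∈ {27}
|AC| ∈ [6, 48]

|AC| ∈ [6, 48]  (≈ [6.0000, 48.0000])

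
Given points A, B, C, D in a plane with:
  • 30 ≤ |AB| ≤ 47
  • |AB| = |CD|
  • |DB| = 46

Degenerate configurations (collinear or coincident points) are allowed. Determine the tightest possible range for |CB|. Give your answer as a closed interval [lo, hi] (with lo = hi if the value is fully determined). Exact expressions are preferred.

|CB| ∈ [0, 93]  (≈ [0.0000, 93.0000])

|AB| ∈ [30, 47]
|BD| ∈ {46}
|CD| ∈ [30, 47]
|AD| ∈ [0, 93]
|BC| ∈ [0, 93]
|AC| ∈ [0, 140]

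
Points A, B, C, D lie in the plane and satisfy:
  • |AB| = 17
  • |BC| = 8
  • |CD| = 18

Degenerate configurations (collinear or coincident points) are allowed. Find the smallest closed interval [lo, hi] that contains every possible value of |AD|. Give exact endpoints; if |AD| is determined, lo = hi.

|AB| ∈ {17}
|BC| ∈ {8}
|CD| ∈ {18}
|AC| ∈ [9, 25]
|BD| ∈ [10, 26]
|AD| ∈ [0, 43]

|AD| ∈ [0, 43]  (≈ [0.0000, 43.0000])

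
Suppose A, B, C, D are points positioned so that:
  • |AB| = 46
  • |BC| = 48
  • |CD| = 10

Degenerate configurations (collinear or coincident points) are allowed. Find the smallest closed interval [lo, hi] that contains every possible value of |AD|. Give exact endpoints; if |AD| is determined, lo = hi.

|AB| ∈ {46}
|BC| ∈ {48}
|CD| ∈ {10}
|AC| ∈ [2, 94]
|BD| ∈ [38, 58]
|AD| ∈ [0, 104]

|AD| ∈ [0, 104]  (≈ [0.0000, 104.0000])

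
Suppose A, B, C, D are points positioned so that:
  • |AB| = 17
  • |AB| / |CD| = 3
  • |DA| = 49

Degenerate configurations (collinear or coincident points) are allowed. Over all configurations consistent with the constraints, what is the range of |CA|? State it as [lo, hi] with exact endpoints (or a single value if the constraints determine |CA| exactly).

|CA| ∈ [130/3, 164/3]  (≈ [43.3333, 54.6667])

|AB| ∈ {17}
|AD| ∈ {49}
|CD| ∈ {17/3}
|BD| ∈ [32, 66]
|AC| ∈ [130/3, 164/3]
|BC| ∈ [79/3, 215/3]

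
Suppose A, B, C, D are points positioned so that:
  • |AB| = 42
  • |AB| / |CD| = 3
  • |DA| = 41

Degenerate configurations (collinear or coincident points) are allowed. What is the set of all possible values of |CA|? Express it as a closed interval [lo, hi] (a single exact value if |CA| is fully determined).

|CA| ∈ [27, 55]  (≈ [27.0000, 55.0000])

|AB| ∈ {42}
|AD| ∈ {41}
|CD| ∈ {14}
|BD| ∈ [1, 83]
|AC| ∈ [27, 55]
|BC| ∈ [0, 97]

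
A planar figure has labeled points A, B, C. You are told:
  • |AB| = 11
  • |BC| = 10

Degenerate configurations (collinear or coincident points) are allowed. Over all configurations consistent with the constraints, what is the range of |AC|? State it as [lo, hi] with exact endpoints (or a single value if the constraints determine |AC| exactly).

|AB| ∈ {11}
|BC| ∈ {10}
|AC| ∈ [1, 21]

|AC| ∈ [1, 21]  (≈ [1.0000, 21.0000])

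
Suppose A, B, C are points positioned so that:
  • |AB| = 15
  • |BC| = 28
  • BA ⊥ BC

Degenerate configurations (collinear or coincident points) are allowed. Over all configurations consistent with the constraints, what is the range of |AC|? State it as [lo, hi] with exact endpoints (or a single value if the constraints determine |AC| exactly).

|AC| = √(1009)  (≈ 31.7648)

|AB| ∈ {15}
|BC| ∈ {28}
|AC| ∈ {√(1009)}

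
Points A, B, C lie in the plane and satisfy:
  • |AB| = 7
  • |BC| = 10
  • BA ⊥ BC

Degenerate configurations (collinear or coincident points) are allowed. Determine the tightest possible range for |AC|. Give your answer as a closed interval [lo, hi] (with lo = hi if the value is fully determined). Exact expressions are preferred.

|AB| ∈ {7}
|BC| ∈ {10}
|AC| ∈ {√(149)}

|AC| = √(149)  (≈ 12.2066)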